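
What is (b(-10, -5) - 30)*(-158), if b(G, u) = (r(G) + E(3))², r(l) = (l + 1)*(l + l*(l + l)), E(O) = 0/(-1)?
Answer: -462003060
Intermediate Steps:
E(O) = 0 (E(O) = 0*(-1) = 0)
r(l) = (1 + l)*(l + 2*l²) (r(l) = (1 + l)*(l + l*(2*l)) = (1 + l)*(l + 2*l²))
b(G, u) = G²*(1 + 2*G² + 3*G)² (b(G, u) = (G*(1 + 2*G² + 3*G) + 0)² = (G*(1 + 2*G² + 3*G))² = G²*(1 + 2*G² + 3*G)²)
(b(-10, -5) - 30)*(-158) = ((-10)²*(1 + 2*(-10)² + 3*(-10))² - 30)*(-158) = (100*(1 + 2*100 - 30)² - 30)*(-158) = (100*(1 + 200 - 30)² - 30)*(-158) = (100*171² - 30)*(-158) = (100*29241 - 30)*(-158) = (2924100 - 30)*(-158) = 2924070*(-158) = -462003060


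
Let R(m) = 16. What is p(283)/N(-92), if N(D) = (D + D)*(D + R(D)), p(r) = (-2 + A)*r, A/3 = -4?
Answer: -1981/6992 ≈ -0.28332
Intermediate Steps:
A = -12 (A = 3*(-4) = -12)
p(r) = -14*r (p(r) = (-2 - 12)*r = -14*r)
N(D) = 2*D*(16 + D) (N(D) = (D + D)*(D + 16) = (2*D)*(16 + D) = 2*D*(16 + D))
p(283)/N(-92) = (-14*283)/((2*(-92)*(16 - 92))) = -3962/(2*(-92)*(-76)) = -3962/13984 = -3962*1/13984 = -1981/6992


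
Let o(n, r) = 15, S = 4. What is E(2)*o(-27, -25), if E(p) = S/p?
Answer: 30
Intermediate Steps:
E(p) = 4/p
E(2)*o(-27, -25) = (4/2)*15 = (4*(1/2))*15 = 2*15 = 30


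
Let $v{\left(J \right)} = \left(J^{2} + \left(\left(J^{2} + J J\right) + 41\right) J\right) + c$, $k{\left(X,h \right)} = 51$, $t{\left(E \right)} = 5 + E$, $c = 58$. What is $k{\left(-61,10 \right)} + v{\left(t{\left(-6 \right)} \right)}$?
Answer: $67$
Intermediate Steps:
$v{\left(J \right)} = 58 + J^{2} + J \left(41 + 2 J^{2}\right)$ ($v{\left(J \right)} = \left(J^{2} + \left(\left(J^{2} + J J\right) + 41\right) J\right) + 58 = \left(J^{2} + \left(\left(J^{2} + J^{2}\right) + 41\right) J\right) + 58 = \left(J^{2} + \left(2 J^{2} + 41\right) J\right) + 58 = \left(J^{2} + \left(41 + 2 J^{2}\right) J\right) + 58 = \left(J^{2} + J \left(41 + 2 J^{2}\right)\right) + 58 = 58 + J^{2} + J \left(41 + 2 J^{2}\right)$)
$k{\left(-61,10 \right)} + v{\left(t{\left(-6 \right)} \right)} = 51 + \left(58 + \left(5 - 6\right)^{2} + 2 \left(5 - 6\right)^{3} + 41 \left(5 - 6\right)\right) = 51 + \left(58 + \left(-1\right)^{2} + 2 \left(-1\right)^{3} + 41 \left(-1\right)\right) = 51 + \left(58 + 1 + 2 \left(-1\right) - 41\right) = 51 + \left(58 + 1 - 2 - 41\right) = 51 + 16 = 67$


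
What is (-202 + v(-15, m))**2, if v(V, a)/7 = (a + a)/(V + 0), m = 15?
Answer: 46656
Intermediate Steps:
v(V, a) = 14*a/V (v(V, a) = 7*((a + a)/(V + 0)) = 7*((2*a)/V) = 7*(2*a/V) = 14*a/V)
(-202 + v(-15, m))**2 = (-202 + 14*15/(-15))**2 = (-202 + 14*15*(-1/15))**2 = (-202 - 14)**2 = (-216)**2 = 46656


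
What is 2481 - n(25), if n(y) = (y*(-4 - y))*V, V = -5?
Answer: -1144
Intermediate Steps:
n(y) = -5*y*(-4 - y) (n(y) = (y*(-4 - y))*(-5) = -5*y*(-4 - y))
2481 - n(25) = 2481 - 5*25*(4 + 25) = 2481 - 5*25*29 = 2481 - 1*3625 = 2481 - 3625 = -1144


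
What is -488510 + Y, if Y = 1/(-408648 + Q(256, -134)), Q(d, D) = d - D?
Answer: -199438115581/408258 ≈ -4.8851e+5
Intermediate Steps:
Y = -1/408258 (Y = 1/(-408648 + (256 - 1*(-134))) = 1/(-408648 + (256 + 134)) = 1/(-408648 + 390) = 1/(-408258) = -1/408258 ≈ -2.4494e-6)
-488510 + Y = -488510 - 1/408258 = -199438115581/408258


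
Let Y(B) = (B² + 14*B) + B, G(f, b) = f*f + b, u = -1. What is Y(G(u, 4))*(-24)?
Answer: -2400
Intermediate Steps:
G(f, b) = b + f² (G(f, b) = f² + b = b + f²)
Y(B) = B² + 15*B
Y(G(u, 4))*(-24) = ((4 + (-1)²)*(15 + (4 + (-1)²)))*(-24) = ((4 + 1)*(15 + (4 + 1)))*(-24) = (5*(15 + 5))*(-24) = (5*20)*(-24) = 100*(-24) = -2400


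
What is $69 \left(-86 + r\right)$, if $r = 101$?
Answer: $1035$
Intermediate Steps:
$69 \left(-86 + r\right) = 69 \left(-86 + 101\right) = 69 \cdot 15 = 1035$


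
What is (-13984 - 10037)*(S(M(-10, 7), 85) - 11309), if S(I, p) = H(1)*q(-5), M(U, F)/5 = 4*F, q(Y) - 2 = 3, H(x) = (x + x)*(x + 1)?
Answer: 271173069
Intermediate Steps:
H(x) = 2*x*(1 + x) (H(x) = (2*x)*(1 + x) = 2*x*(1 + x))
q(Y) = 5 (q(Y) = 2 + 3 = 5)
M(U, F) = 20*F (M(U, F) = 5*(4*F) = 20*F)
S(I, p) = 20 (S(I, p) = (2*1*(1 + 1))*5 = (2*1*2)*5 = 4*5 = 20)
(-13984 - 10037)*(S(M(-10, 7), 85) - 11309) = (-13984 - 10037)*(20 - 11309) = -24021*(-11289) = 271173069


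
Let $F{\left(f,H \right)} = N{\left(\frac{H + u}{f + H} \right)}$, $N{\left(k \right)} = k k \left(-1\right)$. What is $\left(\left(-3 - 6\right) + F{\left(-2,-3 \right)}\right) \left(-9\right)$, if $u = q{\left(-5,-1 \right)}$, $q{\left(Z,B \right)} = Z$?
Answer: $\frac{2601}{25} \approx 104.04$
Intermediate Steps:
$u = -5$
$N{\left(k \right)} = - k^{2}$ ($N{\left(k \right)} = k^{2} \left(-1\right) = - k^{2}$)
$F{\left(f,H \right)} = - \frac{\left(-5 + H\right)^{2}}{\left(H + f\right)^{2}}$ ($F{\left(f,H \right)} = - \left(\frac{H - 5}{f + H}\right)^{2} = - \left(\frac{-5 + H}{H + f}\right)^{2} = - \frac{\left(-5 + H\right)^{2}}{\left(H + f\right)^{2}}$)
$\left(\left(-3 - 6\right) + F{\left(-2,-3 \right)}\right) \left(-9\right) = \left(\left(-3 - 6\right) - \frac{\left(-5 - 3\right)^{2}}{\left(-3 - 2\right)^{2}}\right) \left(-9\right) = \left(-9 - \frac{\left(-8\right)^{2}}{25}\right) \left(-9\right) = \left(-9 - 64 \cdot \frac{1}{25}\right) \left(-9\right) = \left(-9 - \frac{64}{25}\right) \left(-9\right) = \left(- \frac{289}{25}\right) \left(-9\right) = \frac{2601}{25}$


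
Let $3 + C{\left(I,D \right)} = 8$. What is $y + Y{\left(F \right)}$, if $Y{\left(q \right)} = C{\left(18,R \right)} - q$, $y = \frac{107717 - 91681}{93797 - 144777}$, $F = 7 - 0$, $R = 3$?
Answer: $- \frac{29499}{12745} \approx -2.3146$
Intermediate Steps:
$C{\left(I,D \right)} = 5$ ($C{\left(I,D \right)} = -3 + 8 = 5$)
$F = 7$ ($F = 7 + 0 = 7$)
$y = - \frac{4009}{12745}$ ($y = \frac{16036}{-50980} = 16036 \left(- \frac{1}{50980}\right) = - \frac{4009}{12745} \approx -0.31455$)
$Y{\left(q \right)} = 5 - q$
$y + Y{\left(F \right)} = - \frac{4009}{12745} + \left(5 - 7\right) = - \frac{4009}{12745} - 2 = - \frac{29499}{12745}$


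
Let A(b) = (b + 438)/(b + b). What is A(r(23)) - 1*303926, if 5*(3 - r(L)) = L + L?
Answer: -18845571/62 ≈ -3.0396e+5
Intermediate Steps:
r(L) = 3 - 2*L/5 (r(L) = 3 - (L + L)/5 = 3 - 2*L/5)
A(b) = (438 + b)/(2*b) (A(b) = (438 + b)/((2*b)) = (438 + b)*(1/(2*b)) = (438 + b)/(2*b))
A(r(23)) - 1*303926 = (438 + (3 - 2/5*23))/(2*(3 - 2/5*23)) - 1*303926 = (438 + (3 - 46/5))/(2*(3 - 46/5)) - 303926 = (438 - 31/5)/(2*(-31/5)) - 303926 = (1/2)*(-5/31)*(2159/5) - 303926 = -2159/62 - 303926 = -18845571/62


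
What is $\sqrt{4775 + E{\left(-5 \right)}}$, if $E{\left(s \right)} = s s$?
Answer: $40 \sqrt{3} \approx 69.282$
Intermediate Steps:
$E{\left(s \right)} = s^{2}$
$\sqrt{4775 + E{\left(-5 \right)}} = \sqrt{4775 + \left(-5\right)^{2}} = \sqrt{4775 + 25} = \sqrt{4800} = 40 \sqrt{3}$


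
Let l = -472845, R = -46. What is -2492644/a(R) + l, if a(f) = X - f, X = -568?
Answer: -122166223/261 ≈ -4.6807e+5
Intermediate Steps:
a(f) = -568 - f
-2492644/a(R) + l = -2492644/(-568 - 1*(-46)) - 472845 = -2492644/(-568 + 46) - 472845 = -2492644/(-522) - 472845 = -2492644*(-1/522) - 472845 = 1246322/261 - 472845 = -122166223/261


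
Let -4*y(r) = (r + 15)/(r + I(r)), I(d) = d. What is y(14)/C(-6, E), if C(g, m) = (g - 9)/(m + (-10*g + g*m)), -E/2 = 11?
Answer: 493/168 ≈ 2.9345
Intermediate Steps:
E = -22 (E = -2*11 = -22)
y(r) = -(15 + r)/(8*r) (y(r) = -(r + 15)/(4*(r + r)) = -(15 + r)/(4*(2*r)) = -(15 + r)*1/(2*r)/4 = -(15 + r)/(8*r))
C(g, m) = (-9 + g)/(m - 10*g + g*m)
y(14)/C(-6, E) = ((1/8)*(-15 - 1*14)/14)/(((-9 - 6)/(-22 - 10*(-6) - 6*(-22)))) = ((1/8)*(1/14)*(-15 - 14))/((-15/(-22 + 60 + 132))) = ((1/8)*(1/14)*(-29))/((-15/170)) = -29/(112*((1/170)*(-15))) = -29/(112*(-3/34)) = -29/112*(-34/3) = 493/168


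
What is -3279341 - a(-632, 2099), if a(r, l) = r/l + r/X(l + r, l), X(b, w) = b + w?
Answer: -12272987651157/3742517 ≈ -3.2793e+6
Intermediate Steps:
a(r, l) = r/l + r/(r + 2*l) (a(r, l) = r/l + r/((l + r) + l) = r/l + r/(r + 2*l))
-3279341 - a(-632, 2099) = -3279341 - (-632)*(-632 + 3*2099)/(2099*(-632 + 2*2099)) = -3279341 - (-632)*(-632 + 6297)/(2099*(-632 + 4198)) = -3279341 - (-632)*5665/(2099*3566) = -3279341 - 1*(-1790140/3742517) = -3279341 + 1790140/3742517 = -12272987651157/3742517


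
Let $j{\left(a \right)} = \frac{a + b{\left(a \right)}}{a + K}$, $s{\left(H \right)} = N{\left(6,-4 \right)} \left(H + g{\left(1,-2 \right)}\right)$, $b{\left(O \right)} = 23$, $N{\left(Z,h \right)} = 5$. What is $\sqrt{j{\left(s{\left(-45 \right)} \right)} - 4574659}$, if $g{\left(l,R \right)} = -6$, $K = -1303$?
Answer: $\frac{i \sqrt{2776090551855}}{779} \approx 2138.8 i$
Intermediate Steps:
$s{\left(H \right)} = -30 + 5 H$ ($s{\left(H \right)} = 5 \left(H - 6\right) = 5 \left(-6 + H\right) = -30 + 5 H$)
$j{\left(a \right)} = \frac{23 + a}{-1303 + a}$ ($j{\left(a \right)} = \frac{a + 23}{a - 1303} = \frac{23 + a}{-1303 + a}$)
$\sqrt{j{\left(s{\left(-45 \right)} \right)} - 4574659} = \sqrt{\frac{23 + \left(-30 + 5 \left(-45\right)\right)}{-1303 + \left(-30 + 5 \left(-45\right)\right)} - 4574659} = \sqrt{\frac{23 - 255}{-1303 - 255} - 4574659} = \sqrt{\frac{1}{-1558} \left(-232\right) - 4574659} = \sqrt{\left(- \frac{1}{1558}\right) \left(-232\right) - 4574659} = \sqrt{\frac{116}{779} - 4574659} = \sqrt{- \frac{3563659245}{779}} = \frac{i \sqrt{2776090551855}}{779}$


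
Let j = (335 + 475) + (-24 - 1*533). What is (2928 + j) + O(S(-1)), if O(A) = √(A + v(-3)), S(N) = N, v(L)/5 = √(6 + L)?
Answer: 3181 + √(-1 + 5*√3) ≈ 3183.8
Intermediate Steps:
v(L) = 5*√(6 + L)
j = 253 (j = 810 + (-24 - 533) = 810 - 557 = 253)
O(A) = √(A + 5*√3) (O(A) = √(A + 5*√(6 - 3)) = √(A + 5*√3))
(2928 + j) + O(S(-1)) = (2928 + 253) + √(-1 + 5*√3) = 3181 + √(-1 + 5*√3)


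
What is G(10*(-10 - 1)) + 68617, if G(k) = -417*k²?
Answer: -4977083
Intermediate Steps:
G(10*(-10 - 1)) + 68617 = -417*100*(-10 - 1)² + 68617 = -417*(10*(-11))² + 68617 = -417*(-110)² + 68617 = -417*12100 + 68617 = -5045700 + 68617 = -4977083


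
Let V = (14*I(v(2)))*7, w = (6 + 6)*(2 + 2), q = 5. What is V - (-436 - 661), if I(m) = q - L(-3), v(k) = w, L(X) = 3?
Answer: 1293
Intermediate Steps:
w = 48 (w = 12*4 = 48)
v(k) = 48
I(m) = 2 (I(m) = 5 - 1*3 = 5 - 3 = 2)
V = 196 (V = (14*2)*7 = 28*7 = 196)
V - (-436 - 661) = 196 - (-436 - 661) = 196 - 1*(-1097) = 196 + 1097 = 1293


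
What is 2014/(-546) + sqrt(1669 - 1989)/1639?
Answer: -1007/273 + 8*I*sqrt(5)/1639 ≈ -3.6886 + 0.010914*I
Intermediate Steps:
2014/(-546) + sqrt(1669 - 1989)/1639 = 2014*(-1/546) + sqrt(-320)*(1/1639) = -1007/273 + (8*I*sqrt(5))*(1/1639) = -1007/273 + 8*I*sqrt(5)/1639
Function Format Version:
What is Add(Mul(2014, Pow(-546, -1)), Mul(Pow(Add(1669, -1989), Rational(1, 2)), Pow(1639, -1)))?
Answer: Add(Rational(-1007, 273), Mul(Rational(8, 1639), I, Pow(5, Rational(1, 2)))) ≈ Add(-3.6886, Mul(0.010914, I))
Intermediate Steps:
Add(Mul(2014, Pow(-546, -1)), Mul(Pow(Add(1669, -1989), Rational(1, 2)), Pow(1639, -1))) = Add(Mul(2014, Rational(-1, 546)), Mul(Pow(-320, Rational(1, 2)), Rational(1, 1639))) = Add(Rational(-1007, 273), Mul(Mul(8, I, Pow(5, Rational(1, 2))), Rational(1, 1639))) = Add(Rational(-1007, 273), Mul(Rational(8, 1639), I, Pow(5, Rational(1, 2))))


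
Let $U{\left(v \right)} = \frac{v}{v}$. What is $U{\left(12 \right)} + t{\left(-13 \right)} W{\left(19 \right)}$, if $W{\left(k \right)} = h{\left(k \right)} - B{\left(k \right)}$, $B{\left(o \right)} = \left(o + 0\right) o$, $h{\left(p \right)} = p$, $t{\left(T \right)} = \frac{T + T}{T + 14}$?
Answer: $8893$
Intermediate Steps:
$U{\left(v \right)} = 1$
$t{\left(T \right)} = \frac{2 T}{14 + T}$
$B{\left(o \right)} = o^{2}$ ($B{\left(o \right)} = o o = o^{2}$)
$W{\left(k \right)} = k - k^{2}$
$U{\left(12 \right)} + t{\left(-13 \right)} W{\left(19 \right)} = 1 + 2 \left(-13\right) \frac{1}{14 - 13} \cdot 19 \left(1 - 19\right) = 1 + 2 \left(-13\right) 1^{-1} \cdot 19 \left(1 - 19\right) = 1 + 2 \left(-13\right) 1 \cdot 19 \left(-18\right) = 1 - -8892 = 1 + 8892 = 8893$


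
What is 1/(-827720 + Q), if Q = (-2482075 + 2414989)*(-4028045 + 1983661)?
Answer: 1/137148717304 ≈ 7.2914e-12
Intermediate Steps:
Q = 137149545024 (Q = -67086*(-2044384) = 137149545024)
1/(-827720 + Q) = 1/(-827720 + 137149545024) = 1/137148717304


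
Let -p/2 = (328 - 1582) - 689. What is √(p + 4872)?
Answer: √8758 ≈ 93.584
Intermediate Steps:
p = 3886 (p = -2*((328 - 1582) - 689) = -2*(-1254 - 689) = -2*(-1943) = 3886)
√(p + 4872) = √(3886 + 4872) = √8758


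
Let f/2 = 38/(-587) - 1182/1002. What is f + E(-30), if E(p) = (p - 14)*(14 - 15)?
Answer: 4069306/98029 ≈ 41.511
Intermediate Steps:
E(p) = 14 - p (E(p) = (-14 + p)*(-1) = 14 - p)
f = -243970/98029 (f = 2*(38/(-587) - 1182/1002) = 2*(38*(-1/587) - 1182*1/1002) = 2*(-38/587 - 197/167) = 2*(-121985/98029) = -243970/98029 ≈ -2.4888)
f + E(-30) = -243970/98029 + (14 - 1*(-30)) = -243970/98029 + (14 + 30) = -243970/98029 + 44 = 4069306/98029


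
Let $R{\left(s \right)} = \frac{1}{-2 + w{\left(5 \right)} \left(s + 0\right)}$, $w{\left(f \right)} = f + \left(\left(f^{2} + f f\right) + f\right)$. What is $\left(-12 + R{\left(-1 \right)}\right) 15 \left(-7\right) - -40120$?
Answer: $\frac{2565665}{62} \approx 41382.0$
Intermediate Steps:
$w{\left(f \right)} = 2 f + 2 f^{2}$ ($w{\left(f \right)} = f + \left(\left(f^{2} + f^{2}\right) + f\right) = f + \left(2 f^{2} + f\right) = f + \left(f + 2 f^{2}\right) = 2 f + 2 f^{2}$)
$R{\left(s \right)} = \frac{1}{-2 + 60 s}$ ($R{\left(s \right)} = \frac{1}{-2 + 2 \cdot 5 \left(1 + 5\right) \left(s + 0\right)} = \frac{1}{-2 + 2 \cdot 5 \cdot 6 s} = \frac{1}{-2 + 60 s}$)
$\left(-12 + R{\left(-1 \right)}\right) 15 \left(-7\right) - -40120 = \left(-12 + \frac{1}{2 \left(-1 + 30 \left(-1\right)\right)}\right) 15 \left(-7\right) - -40120 = \left(-12 + \frac{1}{2 \left(-1 - 30\right)}\right) 15 \left(-7\right) + 40120 = \left(-12 + \frac{1}{2 \left(-31\right)}\right) 15 \left(-7\right) + 40120 = \left(-12 + \frac{1}{2} \left(- \frac{1}{31}\right)\right) 15 \left(-7\right) + 40120 = \left(-12 - \frac{1}{62}\right) 15 \left(-7\right) + 40120 = \left(- \frac{745}{62}\right) 15 \left(-7\right) + 40120 = \left(- \frac{11175}{62}\right) \left(-7\right) + 40120 = \frac{78225}{62} + 40120 = \frac{2565665}{62}$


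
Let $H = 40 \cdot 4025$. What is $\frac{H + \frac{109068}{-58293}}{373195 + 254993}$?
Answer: $\frac{782088661}{3051580257} \approx 0.25629$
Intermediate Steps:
$H = 161000$
$\frac{H + \frac{109068}{-58293}}{373195 + 254993} = \frac{161000 + \frac{109068}{-58293}}{373195 + 254993} = \frac{161000 + 109068 \left(- \frac{1}{58293}\right)}{628188} = \left(161000 - \frac{36356}{19431}\right) \frac{1}{628188} = \frac{3128354644}{19431} \cdot \frac{1}{628188} = \frac{782088661}{3051580257}$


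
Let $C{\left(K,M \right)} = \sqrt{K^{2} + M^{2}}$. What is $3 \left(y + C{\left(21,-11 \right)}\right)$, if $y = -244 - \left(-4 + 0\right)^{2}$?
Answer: $-780 + 3 \sqrt{562} \approx -708.88$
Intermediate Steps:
$y = -260$ ($y = -244 - \left(-4\right)^{2} = -244 - 16 = -260$)
$3 \left(y + C{\left(21,-11 \right)}\right) = 3 \left(-260 + \sqrt{21^{2} + \left(-11\right)^{2}}\right) = 3 \left(-260 + \sqrt{441 + 121}\right) = 3 \left(-260 + \sqrt{562}\right) = -780 + 3 \sqrt{562}$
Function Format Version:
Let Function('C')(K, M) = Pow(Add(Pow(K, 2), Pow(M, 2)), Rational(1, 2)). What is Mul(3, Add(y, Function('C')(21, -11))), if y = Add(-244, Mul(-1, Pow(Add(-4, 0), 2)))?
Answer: Add(-780, Mul(3, Pow(562, Rational(1, 2)))) ≈ -708.88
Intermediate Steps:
y = -260 (y = Add(-244, Mul(-1, Pow(-4, 2))) = Add(-244, Mul(-1, 16)) = Add(-244, -16) = -260)
Mul(3, Add(y, Function('C')(21, -11))) = Mul(3, Add(-260, Pow(Add(Pow(21, 2), Pow(-11, 2)), Rational(1, 2)))) = Mul(3, Add(-260, Pow(Add(441, 121), Rational(1, 2)))) = Mul(3, Add(-260, Pow(562, Rational(1, 2)))) = Add(-780, Mul(3, Pow(562, Rational(1, 2))))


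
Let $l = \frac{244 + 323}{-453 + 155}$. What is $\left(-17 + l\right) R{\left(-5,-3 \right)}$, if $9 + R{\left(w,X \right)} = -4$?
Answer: $\frac{73229}{298} \approx 245.73$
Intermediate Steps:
$R{\left(w,X \right)} = -13$ ($R{\left(w,X \right)} = -9 - 4 = -13$)
$l = - \frac{567}{298}$ ($l = \frac{567}{-298} = 567 \left(- \frac{1}{298}\right) = - \frac{567}{298} \approx -1.9027$)
$\left(-17 + l\right) R{\left(-5,-3 \right)} = \left(-17 - \frac{567}{298}\right) \left(-13\right) = \left(- \frac{5633}{298}\right) \left(-13\right) = \frac{73229}{298}$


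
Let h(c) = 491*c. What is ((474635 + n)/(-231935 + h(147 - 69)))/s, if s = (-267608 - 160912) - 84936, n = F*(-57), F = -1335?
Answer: 275365/49712039736 ≈ 5.5392e-6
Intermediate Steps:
n = 76095 (n = -1335*(-57) = 76095)
s = -513456 (s = -428520 - 84936 = -513456)
((474635 + n)/(-231935 + h(147 - 69)))/s = ((474635 + 76095)/(-231935 + 491*(147 - 69)))/(-513456) = (550730/(-231935 + 491*78))*(-1/513456) = (550730/(-231935 + 38298))*(-1/513456) = (550730/(-193637))*(-1/513456) = (550730*(-1/193637))*(-1/513456) = -550730/193637*(-1/513456) = 275365/49712039736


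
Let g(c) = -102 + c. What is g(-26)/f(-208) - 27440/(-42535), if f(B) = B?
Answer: 139400/110591 ≈ 1.2605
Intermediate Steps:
g(-26)/f(-208) - 27440/(-42535) = (-102 - 26)/(-208) - 27440/(-42535) = -128*(-1/208) - 27440*(-1/42535) = 8/13 + 5488/8507 = 139400/110591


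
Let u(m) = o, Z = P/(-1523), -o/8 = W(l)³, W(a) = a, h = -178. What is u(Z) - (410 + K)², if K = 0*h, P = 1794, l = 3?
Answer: -168316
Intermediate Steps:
o = -216 (o = -8*3³ = -8*27 = -216)
K = 0 (K = 0*(-178) = 0)
Z = -1794/1523 (Z = 1794/(-1523) = 1794*(-1/1523) = -1794/1523 ≈ -1.1779)
u(m) = -216
u(Z) - (410 + K)² = -216 - (410 + 0)² = -216 - 1*410² = -216 - 1*168100 = -216 - 168100 = -168316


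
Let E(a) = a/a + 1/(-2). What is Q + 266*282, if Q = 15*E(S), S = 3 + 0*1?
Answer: 150039/2 ≈ 75020.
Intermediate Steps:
S = 3 (S = 3 + 0 = 3)
E(a) = ½ (E(a) = 1 + 1*(-½) = 1 - ½ = ½)
Q = 15/2 (Q = 15*(½) = 15/2 ≈ 7.5000)
Q + 266*282 = 15/2 + 266*282 = 15/2 + 75012 = 150039/2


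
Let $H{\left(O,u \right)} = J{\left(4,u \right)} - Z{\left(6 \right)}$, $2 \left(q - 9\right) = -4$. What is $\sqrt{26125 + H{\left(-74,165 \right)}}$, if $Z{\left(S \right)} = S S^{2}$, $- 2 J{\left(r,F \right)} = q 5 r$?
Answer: $9 \sqrt{319} \approx 160.75$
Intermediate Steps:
$q = 7$ ($q = 9 + \frac{1}{2} \left(-4\right) = 9 - 2 = 7$)
$J{\left(r,F \right)} = - \frac{35 r}{2}$ ($J{\left(r,F \right)} = - \frac{7 \cdot 5 r}{2} = - \frac{35 r}{2}$)
$Z{\left(S \right)} = S^{3}$
$H{\left(O,u \right)} = -286$ ($H{\left(O,u \right)} = \left(- \frac{35}{2}\right) 4 - 6^{3} = -70 - 216 = -286$)
$\sqrt{26125 + H{\left(-74,165 \right)}} = \sqrt{26125 - 286} = \sqrt{25839} = 9 \sqrt{319}$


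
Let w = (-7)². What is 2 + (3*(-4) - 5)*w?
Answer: -831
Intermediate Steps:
w = 49
2 + (3*(-4) - 5)*w = 2 + (3*(-4) - 5)*49 = 2 + (-12 - 5)*49 = 2 - 17*49 = 2 - 833 = -831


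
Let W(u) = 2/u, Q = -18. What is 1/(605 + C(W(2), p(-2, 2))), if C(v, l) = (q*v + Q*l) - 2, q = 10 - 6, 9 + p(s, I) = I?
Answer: 1/733 ≈ 0.0013643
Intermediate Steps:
p(s, I) = -9 + I
q = 4
C(v, l) = -2 - 18*l + 4*v (C(v, l) = (4*v - 18*l) - 2 = (-18*l + 4*v) - 2 = -2 - 18*l + 4*v)
1/(605 + C(W(2), p(-2, 2))) = 1/(605 + (-2 - 18*(-9 + 2) + 4*(2/2))) = 1/(605 + (-2 - 18*(-7) + 4*(2*(1/2)))) = 1/(605 + (-2 + 126 + 4*1)) = 1/(605 + (-2 + 126 + 4)) = 1/(605 + 128) = 1/733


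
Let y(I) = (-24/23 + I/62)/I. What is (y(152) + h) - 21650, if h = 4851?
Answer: -455151855/27094 ≈ -16799.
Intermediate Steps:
y(I) = (-24/23 + I/62)/I (y(I) = (-24*1/23 + I*(1/62))/I = (-24/23 + I/62)/I)
(y(152) + h) - 21650 = ((1/1426)*(-1488 + 23*152)/152 + 4851) - 21650 = ((1/1426)*(1/152)*(-1488 + 3496) + 4851) - 21650 = ((1/1426)*(1/152)*2008 + 4851) - 21650 = (251/27094 + 4851) - 21650 = 131433245/27094 - 21650 = -455151855/27094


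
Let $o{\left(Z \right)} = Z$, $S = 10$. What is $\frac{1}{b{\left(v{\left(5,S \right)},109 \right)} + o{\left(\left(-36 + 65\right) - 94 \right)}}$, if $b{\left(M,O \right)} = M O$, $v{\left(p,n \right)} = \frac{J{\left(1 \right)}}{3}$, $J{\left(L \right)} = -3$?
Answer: $- \frac{1}{174} \approx -0.0057471$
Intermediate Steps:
$v{\left(p,n \right)} = -1$ ($v{\left(p,n \right)} = - \frac{3}{3} = \left(-3\right) \frac{1}{3} = -1$)
$\frac{1}{b{\left(v{\left(5,S \right)},109 \right)} + o{\left(\left(-36 + 65\right) - 94 \right)}} = \frac{1}{\left(-1\right) 109 + \left(\left(-36 + 65\right) - 94\right)} = \frac{1}{-109 + \left(29 - 94\right)} = \frac{1}{-109 - 65} = \frac{1}{-174} = - \frac{1}{174}$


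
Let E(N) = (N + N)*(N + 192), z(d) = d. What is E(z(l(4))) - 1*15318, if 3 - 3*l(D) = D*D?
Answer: -152500/9 ≈ -16944.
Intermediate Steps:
l(D) = 1 - D**2/3 (l(D) = 1 - D*D/3 = 1 - D**2/3)
E(N) = 2*N*(192 + N) (E(N) = (2*N)*(192 + N) = 2*N*(192 + N))
E(z(l(4))) - 1*15318 = 2*(1 - 1/3*4**2)*(192 + (1 - 1/3*4**2)) - 1*15318 = 2*(1 - 1/3*16)*(192 + (1 - 1/3*16)) - 15318 = 2*(1 - 16/3)*(192 + (1 - 16/3)) - 15318 = 2*(-13/3)*(192 - 13/3) - 15318 = 2*(-13/3)*(563/3) - 15318 = -14638/9 - 15318 = -152500/9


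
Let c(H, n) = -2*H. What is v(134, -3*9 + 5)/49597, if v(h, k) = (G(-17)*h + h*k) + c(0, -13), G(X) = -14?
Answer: -4824/49597 ≈ -0.097264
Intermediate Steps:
v(h, k) = -14*h + h*k (v(h, k) = (-14*h + h*k) - 2*0 = (-14*h + h*k) + 0 = -14*h + h*k)
v(134, -3*9 + 5)/49597 = (134*(-14 + (-3*9 + 5)))/49597 = (134*(-14 + (-27 + 5)))*(1/49597) = (134*(-14 - 22))*(1/49597) = (134*(-36))*(1/49597) = -4824*1/49597 = -4824/49597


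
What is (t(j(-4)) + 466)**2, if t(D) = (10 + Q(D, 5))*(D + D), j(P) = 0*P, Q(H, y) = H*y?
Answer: 217156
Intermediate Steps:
j(P) = 0
t(D) = 2*D*(10 + 5*D) (t(D) = (10 + D*5)*(D + D) = (10 + 5*D)*(2*D) = 2*D*(10 + 5*D))
(t(j(-4)) + 466)**2 = (10*0*(2 + 0) + 466)**2 = (10*0*2 + 466)**2 = (0 + 466)**2 = 466**2 = 217156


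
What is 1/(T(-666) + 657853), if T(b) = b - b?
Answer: 1/657853 ≈ 1.5201e-6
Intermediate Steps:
T(b) = 0
1/(T(-666) + 657853) = 1/(0 + 657853) = 1/657853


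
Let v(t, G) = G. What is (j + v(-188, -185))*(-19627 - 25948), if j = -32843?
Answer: 1505251100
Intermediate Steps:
(j + v(-188, -185))*(-19627 - 25948) = (-32843 - 185)*(-19627 - 25948) = -33028*(-45575) = 1505251100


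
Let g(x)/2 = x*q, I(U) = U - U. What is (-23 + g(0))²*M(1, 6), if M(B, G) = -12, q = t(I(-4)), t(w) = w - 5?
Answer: -6348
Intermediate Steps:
I(U) = 0
t(w) = -5 + w
q = -5 (q = -5 + 0 = -5)
g(x) = -10*x (g(x) = 2*(x*(-5)) = 2*(-5*x) = -10*x)
(-23 + g(0))²*M(1, 6) = (-23 - 10*0)²*(-12) = (-23 + 0)²*(-12) = (-23)²*(-12) = 529*(-12) = -6348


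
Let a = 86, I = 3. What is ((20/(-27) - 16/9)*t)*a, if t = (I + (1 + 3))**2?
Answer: -286552/27 ≈ -10613.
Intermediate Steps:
t = 49 (t = (3 + (1 + 3))**2 = (3 + 4)**2 = 7**2 = 49)
((20/(-27) - 16/9)*t)*a = ((20/(-27) - 16/9)*49)*86 = ((20*(-1/27) - 16*1/9)*49)*86 = ((-20/27 - 16/9)*49)*86 = -68/27*49*86 = -3332/27*86 = -286552/27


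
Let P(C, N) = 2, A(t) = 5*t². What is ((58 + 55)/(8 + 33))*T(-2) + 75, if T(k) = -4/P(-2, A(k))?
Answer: 2849/41 ≈ 69.488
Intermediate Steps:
T(k) = -2 (T(k) = -4/2 = -4*½ = -2)
((58 + 55)/(8 + 33))*T(-2) + 75 = ((58 + 55)/(8 + 33))*(-2) + 75 = (113/41)*(-2) + 75 = -226/41 + 75 = 2849/41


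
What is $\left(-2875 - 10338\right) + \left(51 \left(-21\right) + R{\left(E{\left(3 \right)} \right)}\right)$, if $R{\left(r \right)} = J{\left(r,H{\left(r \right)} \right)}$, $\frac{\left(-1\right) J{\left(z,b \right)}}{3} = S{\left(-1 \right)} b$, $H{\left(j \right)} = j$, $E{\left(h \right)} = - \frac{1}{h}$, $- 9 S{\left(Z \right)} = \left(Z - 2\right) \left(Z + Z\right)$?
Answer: $- \frac{42854}{3} \approx -14285.0$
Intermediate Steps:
$S{\left(Z \right)} = - \frac{2 Z \left(-2 + Z\right)}{9}$ ($S{\left(Z \right)} = - \frac{\left(Z - 2\right) \left(Z + Z\right)}{9} = - \frac{\left(-2 + Z\right) 2 Z}{9} = - \frac{2 Z \left(-2 + Z\right)}{9}$)
$J{\left(z,b \right)} = 2 b$ ($J{\left(z,b \right)} = - 3 \cdot \frac{2}{9} \left(-1\right) \left(2 - -1\right) b = - 3 \cdot \frac{2}{9} \left(-1\right) \left(2 + 1\right) b = - 3 \cdot \frac{2}{9} \left(-1\right) 3 b = - 3 \left(- \frac{2 b}{3}\right) = 2 b$)
$R{\left(r \right)} = 2 r$
$\left(-2875 - 10338\right) + \left(51 \left(-21\right) + R{\left(E{\left(3 \right)} \right)}\right) = \left(-2875 - 10338\right) + \left(51 \left(-21\right) + 2 \left(- \frac{1}{3}\right)\right) = -13213 - \left(1071 - 2 \left(\left(-1\right) \frac{1}{3}\right)\right) = -13213 + \left(-1071 + 2 \left(- \frac{1}{3}\right)\right) = -13213 - \frac{3215}{3} = - \frac{42854}{3}$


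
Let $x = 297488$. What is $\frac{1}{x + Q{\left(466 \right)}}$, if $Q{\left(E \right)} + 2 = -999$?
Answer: $\frac{1}{296487} \approx 3.3728 \cdot 10^{-6}$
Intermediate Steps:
$Q{\left(E \right)} = -1001$ ($Q{\left(E \right)} = -2 - 999 = -1001$)
$\frac{1}{x + Q{\left(466 \right)}} = \frac{1}{297488 - 1001} = \frac{1}{296487}$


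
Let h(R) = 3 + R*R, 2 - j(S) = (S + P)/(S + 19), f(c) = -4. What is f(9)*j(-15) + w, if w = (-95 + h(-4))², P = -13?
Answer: 5740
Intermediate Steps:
j(S) = 2 - (-13 + S)/(19 + S) (j(S) = 2 - (S - 13)/(S + 19) = 2 - (-13 + S)/(19 + S))
h(R) = 3 + R²
w = 5776 (w = (-95 + (3 + (-4)²))² = (-95 + (3 + 16))² = (-95 + 19)² = (-76)² = 5776)
f(9)*j(-15) + w = -4*(51 - 15)/(19 - 15) + 5776 = -4*36/4 + 5776 = -36 + 5776 = 5740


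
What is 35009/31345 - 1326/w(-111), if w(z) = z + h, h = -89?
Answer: 4856527/626900 ≈ 7.7469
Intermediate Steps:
w(z) = -89 + z (w(z) = z - 89 = -89 + z)
35009/31345 - 1326/w(-111) = 35009/31345 - 1326/(-89 - 111) = 35009*(1/31345) - 1326/(-200) = 35009/31345 - 1326*(-1/200) = 35009/31345 + 663/100 = 4856527/626900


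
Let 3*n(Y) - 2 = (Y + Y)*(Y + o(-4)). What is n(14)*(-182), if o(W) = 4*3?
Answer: -132860/3 ≈ -44287.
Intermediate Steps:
o(W) = 12
n(Y) = ⅔ + 2*Y*(12 + Y)/3 (n(Y) = ⅔ + ((Y + Y)*(Y + 12))/3 = ⅔ + ((2*Y)*(12 + Y))/3 = ⅔ + (2*Y*(12 + Y))/3 = ⅔ + 2*Y*(12 + Y)/3)
n(14)*(-182) = (⅔ + 8*14 + (⅔)*14²)*(-182) = (⅔ + 112 + (⅔)*196)*(-182) = (⅔ + 112 + 392/3)*(-182) = (730/3)*(-182) = -132860/3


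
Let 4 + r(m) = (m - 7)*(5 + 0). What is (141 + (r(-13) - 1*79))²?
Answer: 1764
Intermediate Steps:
r(m) = -39 + 5*m (r(m) = -4 + (m - 7)*(5 + 0) = -4 + (-7 + m)*5 = -4 + (-35 + 5*m) = -39 + 5*m)
(141 + (r(-13) - 1*79))² = (141 + ((-39 + 5*(-13)) - 1*79))² = (141 + ((-39 - 65) - 79))² = (141 + (-104 - 79))² = (141 - 183)² = (-42)² = 1764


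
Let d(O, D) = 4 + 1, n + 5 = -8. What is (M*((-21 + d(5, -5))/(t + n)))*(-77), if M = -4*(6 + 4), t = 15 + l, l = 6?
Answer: -6160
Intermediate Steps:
n = -13 (n = -5 - 8 = -13)
t = 21 (t = 15 + 6 = 21)
d(O, D) = 5
M = -40 (M = -4*10 = -40)
(M*((-21 + d(5, -5))/(t + n)))*(-77) = -40*(-21 + 5)/(21 - 13)*(-77) = -(-640)/8*(-77) = -40*(-2)*(-77) = 80*(-77) = -6160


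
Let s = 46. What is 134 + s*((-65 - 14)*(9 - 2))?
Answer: -25304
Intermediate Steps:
134 + s*((-65 - 14)*(9 - 2)) = 134 + 46*((-65 - 14)*(9 - 2)) = 134 + 46*(-79*7) = 134 + 46*(-553) = 134 - 25438 = -25304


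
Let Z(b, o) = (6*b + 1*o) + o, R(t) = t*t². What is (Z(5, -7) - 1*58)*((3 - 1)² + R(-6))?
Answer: 8904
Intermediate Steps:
R(t) = t³
Z(b, o) = 2*o + 6*b (Z(b, o) = (6*b + o) + o = (o + 6*b) + o = 2*o + 6*b)
(Z(5, -7) - 1*58)*((3 - 1)² + R(-6)) = ((2*(-7) + 6*5) - 1*58)*((3 - 1)² + (-6)³) = ((-14 + 30) - 58)*(2² - 216) = (16 - 58)*(4 - 216) = -42*(-212) = 8904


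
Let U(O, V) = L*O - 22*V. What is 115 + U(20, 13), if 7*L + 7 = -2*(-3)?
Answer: -1217/7 ≈ -173.86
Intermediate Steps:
L = -⅐ (L = -1 + (-2*(-3))/7 = -1 + (⅐)*6 = -1 + 6/7 = -⅐ ≈ -0.14286)
U(O, V) = -22*V - O/7 (U(O, V) = -O/7 - 22*V = -22*V - O/7)
115 + U(20, 13) = 115 + (-22*13 - ⅐*20) = 115 + (-286 - 20/7) = 115 - 2022/7 = -1217/7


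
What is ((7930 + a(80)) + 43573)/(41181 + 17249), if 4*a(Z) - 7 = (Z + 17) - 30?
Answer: 103043/116860 ≈ 0.88176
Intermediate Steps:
a(Z) = -3/2 + Z/4 (a(Z) = 7/4 + ((Z + 17) - 30)/4 = 7/4 + ((17 + Z) - 30)/4 = 7/4 + (-13 + Z)/4 = 7/4 + (-13/4 + Z/4) = -3/2 + Z/4)
((7930 + a(80)) + 43573)/(41181 + 17249) = ((7930 + (-3/2 + (1/4)*80)) + 43573)/(41181 + 17249) = ((7930 + (-3/2 + 20)) + 43573)/58430 = ((7930 + 37/2) + 43573)*(1/58430) = (15897/2 + 43573)*(1/58430) = (103043/2)*(1/58430) = 103043/116860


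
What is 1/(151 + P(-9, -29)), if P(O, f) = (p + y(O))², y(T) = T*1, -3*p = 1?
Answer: 9/2143 ≈ 0.0041997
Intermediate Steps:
p = -⅓ (p = -⅓*1 = -⅓ ≈ -0.33333)
y(T) = T
P(O, f) = (-⅓ + O)²
1/(151 + P(-9, -29)) = 1/(151 + (-1 + 3*(-9))²/9) = 1/(151 + (-1 - 27)²/9) = 1/(151 + (⅑)*(-28)²) = 1/(151 + (⅑)*784) = 1/(151 + 784/9) = 1/(2143/9) = 9/2143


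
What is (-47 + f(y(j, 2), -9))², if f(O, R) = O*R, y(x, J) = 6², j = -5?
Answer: 137641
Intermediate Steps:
y(x, J) = 36
(-47 + f(y(j, 2), -9))² = (-47 + 36*(-9))² = (-47 - 324)² = (-371)² = 137641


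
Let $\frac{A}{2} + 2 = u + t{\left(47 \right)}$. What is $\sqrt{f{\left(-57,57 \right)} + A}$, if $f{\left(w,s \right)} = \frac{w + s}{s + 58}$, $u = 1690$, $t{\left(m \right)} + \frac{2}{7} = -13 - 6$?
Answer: $\frac{\sqrt{163534}}{7} \approx 57.771$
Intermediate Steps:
$t{\left(m \right)} = - \frac{135}{7}$ ($t{\left(m \right)} = - \frac{2}{7} - 19 = - \frac{135}{7}$)
$f{\left(w,s \right)} = \frac{s + w}{58 + s}$
$A = \frac{23362}{7}$ ($A = -4 + 2 \left(1690 - \frac{135}{7}\right) = -4 + 2 \cdot \frac{11695}{7} = -4 + \frac{23390}{7} = \frac{23362}{7} \approx 3337.4$)
$\sqrt{f{\left(-57,57 \right)} + A} = \sqrt{\frac{57 - 57}{58 + 57} + \frac{23362}{7}} = \sqrt{\frac{1}{115} \cdot 0 + \frac{23362}{7}} = \sqrt{0 + \frac{23362}{7}} = \sqrt{\frac{23362}{7}} = \frac{\sqrt{163534}}{7}$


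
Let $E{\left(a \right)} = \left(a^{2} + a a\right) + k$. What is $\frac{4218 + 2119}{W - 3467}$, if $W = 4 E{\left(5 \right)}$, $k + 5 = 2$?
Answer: $- \frac{6337}{3279} \approx -1.9326$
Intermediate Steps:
$k = -3$ ($k = -5 + 2 = -3$)
$E{\left(a \right)} = -3 + 2 a^{2}$ ($E{\left(a \right)} = \left(a^{2} + a a\right) - 3 = \left(a^{2} + a^{2}\right) - 3 = 2 a^{2} - 3 = -3 + 2 a^{2}$)
$W = 188$ ($W = 4 \left(-3 + 2 \cdot 5^{2}\right) = 4 \left(-3 + 2 \cdot 25\right) = 4 \left(-3 + 50\right) = 4 \cdot 47 = 188$)
$\frac{4218 + 2119}{W - 3467} = \frac{4218 + 2119}{188 - 3467} = \frac{6337}{-3279} = 6337 \left(- \frac{1}{3279}\right) = - \frac{6337}{3279}$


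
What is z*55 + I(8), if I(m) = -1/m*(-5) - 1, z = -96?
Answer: -42243/8 ≈ -5280.4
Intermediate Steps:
I(m) = -1 + 5/m (I(m) = 5/m - 1 = -1 + 5/m)
z*55 + I(8) = -96*55 + (5 - 1*8)/8 = -5280 + (5 - 8)/8 = -5280 + (1/8)*(-3) = -5280 - 3/8 = -42243/8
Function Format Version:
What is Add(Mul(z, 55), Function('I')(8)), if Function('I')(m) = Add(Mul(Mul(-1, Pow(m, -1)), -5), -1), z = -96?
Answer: Rational(-42243, 8) ≈ -5280.4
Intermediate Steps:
Function('I')(m) = Add(-1, Mul(5, Pow(m, -1))) (Function('I')(m) = Add(Mul(5, Pow(m, -1)), -1) = Add(-1, Mul(5, Pow(m, -1))))
Add(Mul(z, 55), Function('I')(8)) = Add(Mul(-96, 55), Mul(Pow(8, -1), Add(5, Mul(-1, 8)))) = Add(-5280, Mul(Rational(1, 8), Add(5, -8))) = Add(-5280, Mul(Rational(1, 8), -3)) = Add(-5280, Rational(-3, 8)) = Rational(-42243, 8)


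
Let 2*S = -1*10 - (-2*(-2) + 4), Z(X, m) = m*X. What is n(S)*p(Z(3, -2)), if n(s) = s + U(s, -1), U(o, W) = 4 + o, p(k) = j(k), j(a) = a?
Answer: 84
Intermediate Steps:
Z(X, m) = X*m
p(k) = k
S = -9 (S = (-1*10 - (-2*(-2) + 4))/2 = (-10 - (4 + 4))/2 = (-10 - 1*8)/2 = (-10 - 8)/2 = (1/2)*(-18) = -9)
n(s) = 4 + 2*s (n(s) = s + (4 + s) = 4 + 2*s)
n(S)*p(Z(3, -2)) = (4 + 2*(-9))*(3*(-2)) = (4 - 18)*(-6) = -14*(-6) = 84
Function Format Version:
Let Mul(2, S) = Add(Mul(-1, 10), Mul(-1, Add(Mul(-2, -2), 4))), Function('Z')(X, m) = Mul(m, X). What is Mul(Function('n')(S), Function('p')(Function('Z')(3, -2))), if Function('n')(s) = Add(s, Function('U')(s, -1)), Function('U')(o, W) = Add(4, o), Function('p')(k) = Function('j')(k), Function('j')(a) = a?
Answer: 84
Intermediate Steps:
Function('Z')(X, m) = Mul(X, m)
Function('p')(k) = k
S = -9 (S = Mul(Rational(1, 2), Add(Mul(-1, 10), Mul(-1, Add(Mul(-2, -2), 4)))) = Mul(Rational(1, 2), Add(-10, Mul(-1, Add(4, 4)))) = Mul(Rational(1, 2), Add(-10, Mul(-1, 8))) = Mul(Rational(1, 2), Add(-10, -8)) = Mul(Rational(1, 2), -18) = -9)
Function('n')(s) = Add(4, Mul(2, s)) (Function('n')(s) = Add(s, Add(4, s)) = Add(4, Mul(2, s)))
Mul(Function('n')(S), Function('p')(Function('Z')(3, -2))) = Mul(Add(4, Mul(2, -9)), Mul(3, -2)) = Mul(Add(4, -18), -6) = Mul(-14, -6) = 84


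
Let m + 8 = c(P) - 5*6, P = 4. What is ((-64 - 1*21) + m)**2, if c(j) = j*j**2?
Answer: 3481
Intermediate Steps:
c(j) = j**3
m = 26 (m = -8 + (4**3 - 5*6) = -8 + (64 - 30) = -8 + 34 = 26)
((-64 - 1*21) + m)**2 = ((-64 - 1*21) + 26)**2 = ((-64 - 21) + 26)**2 = (-85 + 26)**2 = (-59)**2 = 3481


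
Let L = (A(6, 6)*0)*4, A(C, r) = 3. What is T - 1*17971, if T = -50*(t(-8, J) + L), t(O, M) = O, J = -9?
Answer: -17571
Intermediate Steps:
L = 0 (L = (3*0)*4 = 0*4 = 0)
T = 400 (T = -50*(-8 + 0) = -50*(-8) = 400)
T - 1*17971 = 400 - 1*17971 = 400 - 17971 = -17571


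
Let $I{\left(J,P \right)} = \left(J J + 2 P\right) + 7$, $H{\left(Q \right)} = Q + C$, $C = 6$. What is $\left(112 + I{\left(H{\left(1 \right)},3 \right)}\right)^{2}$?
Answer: $30276$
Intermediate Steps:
$H{\left(Q \right)} = 6 + Q$ ($H{\left(Q \right)} = Q + 6 = 6 + Q$)
$I{\left(J,P \right)} = 7 + J^{2} + 2 P$ ($I{\left(J,P \right)} = \left(J^{2} + 2 P\right) + 7 = 7 + J^{2} + 2 P$)
$\left(112 + I{\left(H{\left(1 \right)},3 \right)}\right)^{2} = \left(112 + \left(7 + \left(6 + 1\right)^{2} + 2 \cdot 3\right)\right)^{2} = \left(112 + \left(7 + 7^{2} + 6\right)\right)^{2} = \left(112 + \left(7 + 49 + 6\right)\right)^{2} = \left(112 + 62\right)^{2} = 174^{2} = 30276$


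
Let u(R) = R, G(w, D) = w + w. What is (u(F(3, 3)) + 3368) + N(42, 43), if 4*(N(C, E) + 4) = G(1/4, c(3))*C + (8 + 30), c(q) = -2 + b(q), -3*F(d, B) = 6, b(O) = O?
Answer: 13507/4 ≈ 3376.8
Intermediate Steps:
F(d, B) = -2 (F(d, B) = -⅓*6 = -2)
c(q) = -2 + q
G(w, D) = 2*w
N(C, E) = 11/2 + C/8 (N(C, E) = -4 + ((2/4)*C + (8 + 30))/4 = -4 + ((2*(¼))*C + 38)/4 = -4 + (C/2 + 38)/4 = -4 + (38 + C/2)/4 = -4 + (19/2 + C/8) = 11/2 + C/8)
(u(F(3, 3)) + 3368) + N(42, 43) = (-2 + 3368) + (11/2 + (⅛)*42) = 3366 + (11/2 + 21/4) = 3366 + 43/4 = 13507/4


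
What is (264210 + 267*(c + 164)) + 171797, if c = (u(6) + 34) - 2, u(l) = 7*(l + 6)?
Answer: 510767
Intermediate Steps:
u(l) = 42 + 7*l (u(l) = 7*(6 + l) = 42 + 7*l)
c = 116 (c = ((42 + 7*6) + 34) - 2 = ((42 + 42) + 34) - 2 = (84 + 34) - 2 = 118 - 2 = 116)
(264210 + 267*(c + 164)) + 171797 = (264210 + 267*(116 + 164)) + 171797 = (264210 + 267*280) + 171797 = (264210 + 74760) + 171797 = 338970 + 171797 = 510767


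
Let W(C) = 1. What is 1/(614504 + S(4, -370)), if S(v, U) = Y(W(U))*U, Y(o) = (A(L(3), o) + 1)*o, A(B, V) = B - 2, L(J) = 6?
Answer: 1/612654 ≈ 1.6322e-6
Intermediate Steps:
A(B, V) = -2 + B
Y(o) = 5*o (Y(o) = ((-2 + 6) + 1)*o = (4 + 1)*o = 5*o)
S(v, U) = 5*U (S(v, U) = (5*1)*U = 5*U)
1/(614504 + S(4, -370)) = 1/(614504 + 5*(-370)) = 1/(614504 - 1850) = 1/612654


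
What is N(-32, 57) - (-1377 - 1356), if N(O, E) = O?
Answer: 2701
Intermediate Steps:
N(-32, 57) - (-1377 - 1356) = -32 - (-1377 - 1356) = -32 - 1*(-2733) = -32 + 2733 = 2701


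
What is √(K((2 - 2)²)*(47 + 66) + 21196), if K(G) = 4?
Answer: 4*√1353 ≈ 147.13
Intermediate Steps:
√(K((2 - 2)²)*(47 + 66) + 21196) = √(4*(47 + 66) + 21196) = √(4*113 + 21196) = √(452 + 21196) = √21648 = 4*√1353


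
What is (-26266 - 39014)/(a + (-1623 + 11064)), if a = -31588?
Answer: 65280/22147 ≈ 2.9476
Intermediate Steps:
(-26266 - 39014)/(a + (-1623 + 11064)) = (-26266 - 39014)/(-31588 + (-1623 + 11064)) = -65280/(-31588 + 9441) = -65280/(-22147) = -65280*(-1/22147) = 65280/22147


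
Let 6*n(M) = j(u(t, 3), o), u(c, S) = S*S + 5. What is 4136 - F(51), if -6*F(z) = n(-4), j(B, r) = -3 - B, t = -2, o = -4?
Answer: 148879/36 ≈ 4135.5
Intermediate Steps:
u(c, S) = 5 + S² (u(c, S) = S² + 5 = 5 + S²)
n(M) = -17/6 (n(M) = (-3 - (5 + 3²))/6 = (-3 - (5 + 9))/6 = (-3 - 1*14)/6 = (-3 - 14)/6 = (⅙)*(-17) = -17/6)
F(z) = 17/36 (F(z) = -⅙*(-17/6) = 17/36)
4136 - F(51) = 4136 - 1*17/36 = 4136 - 17/36 = 148879/36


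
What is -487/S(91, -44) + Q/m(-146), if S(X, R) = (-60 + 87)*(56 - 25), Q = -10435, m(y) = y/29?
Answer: 253217653/122202 ≈ 2072.1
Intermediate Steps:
m(y) = y/29 (m(y) = y*(1/29) = y/29)
S(X, R) = 837 (S(X, R) = 27*31 = 837)
-487/S(91, -44) + Q/m(-146) = -487/837 - 10435/((1/29)*(-146)) = -487*1/837 - 10435/(-146/29) = -487/837 - 10435*(-29/146) = -487/837 + 302615/146 = 253217653/122202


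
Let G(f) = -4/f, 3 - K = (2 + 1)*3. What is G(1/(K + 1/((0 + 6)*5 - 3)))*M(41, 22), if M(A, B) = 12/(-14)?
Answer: -184/9 ≈ -20.444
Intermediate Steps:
M(A, B) = -6/7 (M(A, B) = 12*(-1/14) = -6/7)
K = -6 (K = 3 - (2 + 1)*3 = 3 - 3*3 = 3 - 1*9 = 3 - 9 = -6)
G(1/(K + 1/((0 + 6)*5 - 3)))*M(41, 22) = -(-24 + 4/((0 + 6)*5 - 3))*(-6/7) = -(-24 + 4/(6*5 - 3))*(-6/7) = -(-24 + 4/(30 - 3))*(-6/7) = -4/(1/(-6 + 1/27))*(-6/7) = -4/(1/(-161/27))*(-6/7) = -4/(-27/161)*(-6/7) = -4*(-161/27)*(-6/7) = (644/27)*(-6/7) = -184/9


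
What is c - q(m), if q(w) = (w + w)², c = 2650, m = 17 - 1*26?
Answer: 2326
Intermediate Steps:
m = -9 (m = 17 - 26 = -9)
q(w) = 4*w² (q(w) = (2*w)² = 4*w²)
c - q(m) = 2650 - 4*(-9)² = 2650 - 4*81 = 2650 - 1*324 = 2650 - 324 = 2326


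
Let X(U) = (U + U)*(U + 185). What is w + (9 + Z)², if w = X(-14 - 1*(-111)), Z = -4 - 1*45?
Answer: 56308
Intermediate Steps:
Z = -49 (Z = -4 - 45 = -49)
X(U) = 2*U*(185 + U) (X(U) = (2*U)*(185 + U) = 2*U*(185 + U))
w = 54708 (w = 2*(-14 - 1*(-111))*(185 + (-14 - 1*(-111))) = 2*(-14 + 111)*(185 + (-14 + 111)) = 2*97*(185 + 97) = 2*97*282 = 54708)
w + (9 + Z)² = 54708 + (9 - 49)² = 54708 + (-40)² = 54708 + 1600 = 56308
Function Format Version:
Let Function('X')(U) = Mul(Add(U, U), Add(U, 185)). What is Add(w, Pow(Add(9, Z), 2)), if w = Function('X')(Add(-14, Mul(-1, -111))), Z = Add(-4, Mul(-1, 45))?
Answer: 56308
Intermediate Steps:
Z = -49 (Z = Add(-4, -45) = -49)
Function('X')(U) = Mul(2, U, Add(185, U)) (Function('X')(U) = Mul(Mul(2, U), Add(185, U)) = Mul(2, U, Add(185, U)))
w = 54708 (w = Mul(2, Add(-14, Mul(-1, -111)), Add(185, Add(-14, Mul(-1, -111)))) = Mul(2, Add(-14, 111), Add(185, Add(-14, 111))) = Mul(2, 97, Add(185, 97)) = Mul(2, 97, 282) = 54708)
Add(w, Pow(Add(9, Z), 2)) = Add(54708, Pow(Add(9, -49), 2)) = Add(54708, Pow(-40, 2)) = Add(54708, 1600) = 56308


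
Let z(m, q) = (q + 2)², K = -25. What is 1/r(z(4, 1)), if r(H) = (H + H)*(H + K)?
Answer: -1/288 ≈ -0.0034722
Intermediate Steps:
z(m, q) = (2 + q)²
r(H) = 2*H*(-25 + H) (r(H) = (H + H)*(H - 25) = (2*H)*(-25 + H) = 2*H*(-25 + H))
1/r(z(4, 1)) = 1/(2*(2 + 1)²*(-25 + (2 + 1)²)) = 1/(2*3²*(-25 + 3²)) = 1/(2*9*(-25 + 9)) = 1/(2*9*(-16)) = 1/(-288) = -1/288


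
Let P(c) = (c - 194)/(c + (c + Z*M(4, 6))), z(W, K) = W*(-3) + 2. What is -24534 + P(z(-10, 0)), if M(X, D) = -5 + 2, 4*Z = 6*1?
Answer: -2919870/119 ≈ -24537.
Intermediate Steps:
Z = 3/2 (Z = (6*1)/4 = (¼)*6 = 3/2 ≈ 1.5000)
z(W, K) = 2 - 3*W (z(W, K) = -3*W + 2 = 2 - 3*W)
M(X, D) = -3
P(c) = (-194 + c)/(-9/2 + 2*c) (P(c) = (c - 194)/(c + (c + (3/2)*(-3))) = (-194 + c)/(c + (c - 9/2)) = (-194 + c)/(c + (-9/2 + c)) = (-194 + c)/(-9/2 + 2*c))
-24534 + P(z(-10, 0)) = -24534 + 2*(-194 + (2 - 3*(-10)))/(-9 + 4*(2 - 3*(-10))) = -24534 + 2*(-194 + (2 + 30))/(-9 + 4*(2 + 30)) = -24534 + 2*(-194 + 32)/(-9 + 4*32) = -24534 + 2*(-162)/(-9 + 128) = -24534 + 2*(-162)/119 = -24534 + 2*(1/119)*(-162) = -24534 - 324/119 = -2919870/119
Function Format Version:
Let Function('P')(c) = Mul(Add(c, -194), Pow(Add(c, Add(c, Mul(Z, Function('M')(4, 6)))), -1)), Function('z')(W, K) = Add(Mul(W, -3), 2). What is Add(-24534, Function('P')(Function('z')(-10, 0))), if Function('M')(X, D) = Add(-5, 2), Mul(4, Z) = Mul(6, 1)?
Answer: Rational(-2919870, 119) ≈ -24537.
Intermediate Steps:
Z = Rational(3, 2) (Z = Mul(Rational(1, 4), Mul(6, 1)) = Mul(Rational(1, 4), 6) = Rational(3, 2) ≈ 1.5000)
Function('z')(W, K) = Add(2, Mul(-3, W)) (Function('z')(W, K) = Add(Mul(-3, W), 2) = Add(2, Mul(-3, W)))
Function('M')(X, D) = -3
Function('P')(c) = Mul(Pow(Add(Rational(-9, 2), Mul(2, c)), -1), Add(-194, c)) (Function('P')(c) = Mul(Add(c, -194), Pow(Add(c, Add(c, Mul(Rational(3, 2), -3))), -1)) = Mul(Add(-194, c), Pow(Add(c, Add(c, Rational(-9, 2))), -1)) = Mul(Add(-194, c), Pow(Add(c, Add(Rational(-9, 2), c)), -1)) = Mul(Add(-194, c), Pow(Add(Rational(-9, 2), Mul(2, c)), -1)) = Mul(Pow(Add(Rational(-9, 2), Mul(2, c)), -1), Add(-194, c)))
Add(-24534, Function('P')(Function('z')(-10, 0))) = Add(-24534, Mul(2, Pow(Add(-9, Mul(4, Add(2, Mul(-3, -10)))), -1), Add(-194, Add(2, Mul(-3, -10))))) = Add(-24534, Mul(2, Pow(Add(-9, Mul(4, Add(2, 30))), -1), Add(-194, Add(2, 30)))) = Add(-24534, Mul(2, Pow(Add(-9, Mul(4, 32)), -1), Add(-194, 32))) = Add(-24534, Mul(2, Pow(Add(-9, 128), -1), -162)) = Add(-24534, Mul(2, Pow(119, -1), -162)) = Add(-24534, Mul(2, Rational(1, 119), -162)) = Add(-24534, Rational(-324, 119)) = Rational(-2919870, 119)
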